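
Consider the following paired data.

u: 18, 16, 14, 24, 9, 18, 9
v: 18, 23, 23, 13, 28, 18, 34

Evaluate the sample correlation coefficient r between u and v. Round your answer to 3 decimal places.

n = 7, Σu = 108, Σv = 157, Σu² = 1838, Σv² = 3815, Σuv = 2208
nΣuv − ΣuΣv = 15456 − 16956 = -1500
nΣu² − (Σu)² = 12866 − 11664 = 1202; nΣv² − (Σv)² = 26705 − 24649 = 2056
r = -1500 / √(1202 × 2056) = -1500 / 1572.0407 ≈ -0.954

-0.954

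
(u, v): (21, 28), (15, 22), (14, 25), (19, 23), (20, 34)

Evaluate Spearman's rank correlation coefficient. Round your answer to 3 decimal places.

0.600

Rank u: 5, 2, 1, 3, 4
Rank v: 4, 1, 3, 2, 5
d = rank(u) − rank(v): 1, 1, -2, 1, -1; Σd² = 8
ρ = 1 − 6Σd² / [n(n²−1)] = 1 − 6×8 / (5×24) = 1 − 48/120 ≈ 0.600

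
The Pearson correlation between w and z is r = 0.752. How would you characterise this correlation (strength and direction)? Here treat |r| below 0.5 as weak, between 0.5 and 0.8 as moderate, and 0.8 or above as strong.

moderate positive

r = 0.752 > 0 so the relationship is positive.
|r| = 0.752, which falls in the moderate range.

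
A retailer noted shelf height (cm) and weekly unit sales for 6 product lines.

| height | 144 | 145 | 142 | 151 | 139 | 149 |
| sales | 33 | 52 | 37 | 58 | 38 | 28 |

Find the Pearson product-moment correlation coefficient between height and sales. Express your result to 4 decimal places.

n = 6, Σx = 870, Σy = 246, Σx² = 126248, Σy² = 10754, Σxy = 35758
nΣxy − ΣxΣy = 214548 − 214020 = 528
nΣx² − (Σx)² = 757488 − 756900 = 588; nΣy² − (Σy)² = 64524 − 60516 = 4008
r = 528 / √(588 × 4008) = 528 / 1535.1560 ≈ 0.3439

0.3439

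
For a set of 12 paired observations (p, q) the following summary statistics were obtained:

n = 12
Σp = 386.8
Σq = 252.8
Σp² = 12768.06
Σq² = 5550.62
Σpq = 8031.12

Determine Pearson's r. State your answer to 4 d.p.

r = (nΣpq − ΣpΣq) / √[(nΣp² − (Σp)²)(nΣq² − (Σq)²)]
Numerator: 12×8031.12 − 386.8×252.8 = -1409.6
Denominator: √[(153216.72 − 149614.24)(66607.44 − 63907.84)] = √[3602.48 × 2699.6] = 3118.5341
r = -1409.6 / 3118.5341 ≈ -0.4520

-0.4520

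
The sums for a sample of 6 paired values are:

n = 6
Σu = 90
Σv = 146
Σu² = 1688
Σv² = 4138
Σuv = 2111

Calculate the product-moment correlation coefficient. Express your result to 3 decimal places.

-0.178

r = (nΣuv − ΣuΣv) / √[(nΣu² − (Σu)²)(nΣv² − (Σv)²)]
Numerator: 6×2111 − 90×146 = -474
Denominator: √[(10128 − 8100)(24828 − 21316)] = √[2028 × 3512] = 2668.7705
r = -474 / 2668.7705 ≈ -0.178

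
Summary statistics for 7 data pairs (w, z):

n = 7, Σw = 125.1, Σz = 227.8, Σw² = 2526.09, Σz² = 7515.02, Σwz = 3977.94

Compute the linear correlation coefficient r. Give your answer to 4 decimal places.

r = (nΣwz − ΣwΣz) / √[(nΣw² − (Σw)²)(nΣz² − (Σz)²)]
Numerator: 7×3977.94 − 125.1×227.8 = -652.2
Denominator: √[(17682.63 − 15650.01)(52605.14 − 51892.84)] = √[2032.62 × 712.3] = 1203.2602
r = -652.2 / 1203.2602 ≈ -0.5420

-0.5420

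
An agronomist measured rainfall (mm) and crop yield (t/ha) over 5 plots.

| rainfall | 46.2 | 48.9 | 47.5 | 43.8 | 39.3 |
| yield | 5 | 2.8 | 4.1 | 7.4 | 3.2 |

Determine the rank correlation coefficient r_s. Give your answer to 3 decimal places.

-0.400

Rank rainfall: 3, 5, 4, 2, 1
Rank yield: 4, 1, 3, 5, 2
d = rank(rainfall) − rank(yield): -1, 4, 1, -3, -1; Σd² = 28
ρ = 1 − 6Σd² / [n(n²−1)] = 1 − 6×28 / (5×24) = 1 − 168/120 ≈ -0.400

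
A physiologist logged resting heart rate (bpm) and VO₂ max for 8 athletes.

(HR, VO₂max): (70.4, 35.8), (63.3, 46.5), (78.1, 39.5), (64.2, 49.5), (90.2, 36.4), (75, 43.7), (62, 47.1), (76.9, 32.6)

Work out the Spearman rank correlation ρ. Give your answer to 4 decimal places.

Rank HR: 4, 2, 7, 3, 8, 5, 1, 6
Rank VO₂max: 2, 6, 4, 8, 3, 5, 7, 1
d = rank(HR) − rank(VO₂max): 2, -4, 3, -5, 5, 0, -6, 5; Σd² = 140
ρ = 1 − 6Σd² / [n(n²−1)] = 1 − 6×140 / (8×63) = 1 − 840/504 ≈ -0.6667

-0.6667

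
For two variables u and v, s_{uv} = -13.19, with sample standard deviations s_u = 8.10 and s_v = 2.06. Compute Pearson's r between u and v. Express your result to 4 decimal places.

r = Cov(u,v) / (s_u · s_v) = -13.19 / (8.10 × 2.06)
  = -13.19 / 16.6860 ≈ -0.7905

-0.7905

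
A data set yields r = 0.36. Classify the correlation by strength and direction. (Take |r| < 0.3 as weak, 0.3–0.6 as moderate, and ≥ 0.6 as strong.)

moderate positive

r = 0.36 > 0 so the relationship is positive.
|r| = 0.36, which falls in the moderate range.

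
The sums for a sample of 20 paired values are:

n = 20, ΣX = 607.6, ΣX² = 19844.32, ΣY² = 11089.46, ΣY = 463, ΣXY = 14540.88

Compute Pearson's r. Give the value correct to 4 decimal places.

0.6625

r = (nΣXY − ΣXΣY) / √[(nΣX² − (ΣX)²)(nΣY² − (ΣY)²)]
Numerator: 20×14540.88 − 607.6×463 = 9498.8
Denominator: √[(396886.4 − 369177.76)(221789.2 − 214369)] = √[27708.64 × 7420.2] = 14338.8860
r = 9498.8 / 14338.8860 ≈ 0.6625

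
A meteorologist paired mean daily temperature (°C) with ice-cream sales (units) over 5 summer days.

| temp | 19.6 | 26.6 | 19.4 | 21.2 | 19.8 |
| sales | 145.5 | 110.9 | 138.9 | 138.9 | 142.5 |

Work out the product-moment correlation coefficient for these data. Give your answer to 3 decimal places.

n = 5, Σx = 106.6, Σy = 676.7, Σx² = 2309.56, Σy² = 92361.73, Σxy = 14262.58
nΣxy − ΣxΣy = 71312.9 − 72136.22 = -823.32
nΣx² − (Σx)² = 11547.8 − 11363.56 = 184.24; nΣy² − (Σy)² = 461808.65 − 457922.89 = 3885.76
r = -823.32 / √(184.24 × 3885.76) = -823.32 / 846.1161 ≈ -0.973

-0.973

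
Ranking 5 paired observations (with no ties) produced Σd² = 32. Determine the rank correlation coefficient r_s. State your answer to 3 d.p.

ρ = 1 − 6Σd² / [n(n²−1)] = 1 − 6×32 / (5×24)
  = 1 − 192/120 = 1 − 1.6000 ≈ -0.600

-0.600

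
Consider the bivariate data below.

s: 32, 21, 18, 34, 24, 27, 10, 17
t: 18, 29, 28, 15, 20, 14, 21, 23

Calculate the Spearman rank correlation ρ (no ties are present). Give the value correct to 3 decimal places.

-0.690

Rank s: 7, 4, 3, 8, 5, 6, 1, 2
Rank t: 3, 8, 7, 2, 4, 1, 5, 6
d = rank(s) − rank(t): 4, -4, -4, 6, 1, 5, -4, -4; Σd² = 142
ρ = 1 − 6Σd² / [n(n²−1)] = 1 − 6×142 / (8×63) = 1 − 852/504 ≈ -0.690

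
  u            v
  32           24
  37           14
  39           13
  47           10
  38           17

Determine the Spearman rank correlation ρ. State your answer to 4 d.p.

Rank u: 1, 2, 4, 5, 3
Rank v: 5, 3, 2, 1, 4
d = rank(u) − rank(v): -4, -1, 2, 4, -1; Σd² = 38
ρ = 1 − 6Σd² / [n(n²−1)] = 1 − 6×38 / (5×24) = 1 − 228/120 ≈ -0.9000

-0.9000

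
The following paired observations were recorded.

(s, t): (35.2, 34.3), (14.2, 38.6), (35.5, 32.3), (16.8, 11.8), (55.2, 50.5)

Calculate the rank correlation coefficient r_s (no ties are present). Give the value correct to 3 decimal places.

Rank s: 3, 1, 4, 2, 5
Rank t: 3, 4, 2, 1, 5
d = rank(s) − rank(t): 0, -3, 2, 1, 0; Σd² = 14
ρ = 1 − 6Σd² / [n(n²−1)] = 1 − 6×14 / (5×24) = 1 − 84/120 ≈ 0.300

0.300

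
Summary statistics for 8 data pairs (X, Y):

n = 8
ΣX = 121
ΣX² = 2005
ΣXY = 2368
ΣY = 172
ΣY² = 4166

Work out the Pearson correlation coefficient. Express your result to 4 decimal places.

-0.8162

r = (nΣXY − ΣXΣY) / √[(nΣX² − (ΣX)²)(nΣY² − (ΣY)²)]
Numerator: 8×2368 − 121×172 = -1868
Denominator: √[(16040 − 14641)(33328 − 29584)] = √[1399 × 3744] = 2288.6363
r = -1868 / 2288.6363 ≈ -0.8162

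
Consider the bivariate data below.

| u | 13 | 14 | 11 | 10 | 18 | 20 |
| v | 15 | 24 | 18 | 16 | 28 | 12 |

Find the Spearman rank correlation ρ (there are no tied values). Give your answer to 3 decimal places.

Rank u: 3, 4, 2, 1, 5, 6
Rank v: 2, 5, 4, 3, 6, 1
d = rank(u) − rank(v): 1, -1, -2, -2, -1, 5; Σd² = 36
ρ = 1 − 6Σd² / [n(n²−1)] = 1 − 6×36 / (6×35) = 1 − 216/210 ≈ -0.029

-0.029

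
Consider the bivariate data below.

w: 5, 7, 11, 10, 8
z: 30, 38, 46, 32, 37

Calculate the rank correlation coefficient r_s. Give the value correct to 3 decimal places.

Rank w: 1, 2, 5, 4, 3
Rank z: 1, 4, 5, 2, 3
d = rank(w) − rank(z): 0, -2, 0, 2, 0; Σd² = 8
ρ = 1 − 6Σd² / [n(n²−1)] = 1 − 6×8 / (5×24) = 1 − 48/120 ≈ 0.600

0.600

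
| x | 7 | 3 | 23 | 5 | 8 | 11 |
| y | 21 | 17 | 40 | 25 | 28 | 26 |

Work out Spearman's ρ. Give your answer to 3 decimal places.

Rank x: 3, 1, 6, 2, 4, 5
Rank y: 2, 1, 6, 3, 5, 4
d = rank(x) − rank(y): 1, 0, 0, -1, -1, 1; Σd² = 4
ρ = 1 − 6Σd² / [n(n²−1)] = 1 − 6×4 / (6×35) = 1 − 24/210 ≈ 0.886

0.886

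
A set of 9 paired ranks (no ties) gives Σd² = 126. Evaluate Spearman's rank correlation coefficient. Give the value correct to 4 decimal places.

ρ = 1 − 6Σd² / [n(n²−1)] = 1 − 6×126 / (9×80)
  = 1 − 756/720 = 1 − 1.05000 ≈ -0.0500

-0.0500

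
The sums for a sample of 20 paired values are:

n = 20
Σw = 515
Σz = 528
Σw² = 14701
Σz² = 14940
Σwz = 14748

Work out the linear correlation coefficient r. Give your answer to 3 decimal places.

r = (nΣwz − ΣwΣz) / √[(nΣw² − (Σw)²)(nΣz² − (Σz)²)]
Numerator: 20×14748 − 515×528 = 23040
Denominator: √[(294020 − 265225)(298800 − 278784)] = √[28795 × 20016] = 24007.5138
r = 23040 / 24007.5138 ≈ 0.960

0.960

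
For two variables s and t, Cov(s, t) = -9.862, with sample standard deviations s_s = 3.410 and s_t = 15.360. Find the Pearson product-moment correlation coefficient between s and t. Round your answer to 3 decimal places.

-0.188

r = Cov(s,t) / (s_s · s_t) = -9.862 / (3.410 × 15.360)
  = -9.862 / 52.3776 ≈ -0.188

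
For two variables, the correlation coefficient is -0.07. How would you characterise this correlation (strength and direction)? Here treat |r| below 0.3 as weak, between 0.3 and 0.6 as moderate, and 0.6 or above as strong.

r = -0.07 < 0 so the relationship is negative.
|r| = 0.07, which falls in the weak range.

weak negative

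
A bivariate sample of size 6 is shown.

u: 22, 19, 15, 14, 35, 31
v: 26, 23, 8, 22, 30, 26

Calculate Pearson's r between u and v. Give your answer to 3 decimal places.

0.710

n = 6, Σu = 136, Σv = 135, Σu² = 3452, Σv² = 3329, Σuv = 3293
nΣuv − ΣuΣv = 19758 − 18360 = 1398
nΣu² − (Σu)² = 20712 − 18496 = 2216; nΣv² − (Σv)² = 19974 − 18225 = 1749
r = 1398 / √(2216 × 1749) = 1398 / 1968.7011 ≈ 0.710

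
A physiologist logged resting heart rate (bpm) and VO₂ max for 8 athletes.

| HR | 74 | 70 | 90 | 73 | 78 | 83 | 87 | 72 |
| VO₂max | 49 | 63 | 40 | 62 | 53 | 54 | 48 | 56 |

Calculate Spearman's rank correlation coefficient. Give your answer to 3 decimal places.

Rank HR: 4, 1, 8, 3, 5, 6, 7, 2
Rank VO₂max: 3, 8, 1, 7, 4, 5, 2, 6
d = rank(HR) − rank(VO₂max): 1, -7, 7, -4, 1, 1, 5, -4; Σd² = 158
ρ = 1 − 6Σd² / [n(n²−1)] = 1 − 6×158 / (8×63) = 1 − 948/504 ≈ -0.881

-0.881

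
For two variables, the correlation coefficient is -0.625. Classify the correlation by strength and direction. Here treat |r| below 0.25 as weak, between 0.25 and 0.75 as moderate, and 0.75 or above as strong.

moderate negative

r = -0.625 < 0 so the relationship is negative.
|r| = 0.625, which falls in the moderate range.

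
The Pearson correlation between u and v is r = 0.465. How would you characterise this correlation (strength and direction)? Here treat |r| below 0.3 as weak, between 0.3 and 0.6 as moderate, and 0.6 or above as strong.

r = 0.465 > 0 so the relationship is positive.
|r| = 0.465, which falls in the moderate range.

moderate positive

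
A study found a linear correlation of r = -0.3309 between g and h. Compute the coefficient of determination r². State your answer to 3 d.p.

0.109

r² = (-0.3309)² = 0.109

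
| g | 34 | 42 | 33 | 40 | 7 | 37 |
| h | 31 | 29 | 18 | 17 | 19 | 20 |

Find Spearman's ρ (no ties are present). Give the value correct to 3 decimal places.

Rank g: 3, 6, 2, 5, 1, 4
Rank h: 6, 5, 2, 1, 3, 4
d = rank(g) − rank(h): -3, 1, 0, 4, -2, 0; Σd² = 30
ρ = 1 − 6Σd² / [n(n²−1)] = 1 − 6×30 / (6×35) = 1 − 180/210 ≈ 0.143

0.143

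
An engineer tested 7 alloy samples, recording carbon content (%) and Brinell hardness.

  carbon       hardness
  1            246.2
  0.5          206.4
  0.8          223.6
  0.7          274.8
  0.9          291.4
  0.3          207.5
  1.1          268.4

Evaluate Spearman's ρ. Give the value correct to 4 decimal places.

Rank carbon: 6, 2, 4, 3, 5, 1, 7
Rank hardness: 4, 1, 3, 6, 7, 2, 5
d = rank(carbon) − rank(hardness): 2, 1, 1, -3, -2, -1, 2; Σd² = 24
ρ = 1 − 6Σd² / [n(n²−1)] = 1 − 6×24 / (7×48) = 1 − 144/336 ≈ 0.5714

0.5714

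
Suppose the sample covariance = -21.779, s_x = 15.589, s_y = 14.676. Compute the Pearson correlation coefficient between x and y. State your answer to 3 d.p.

r = Cov(x,y) / (s_x · s_y) = -21.779 / (15.589 × 14.676)
  = -21.779 / 228.7842 ≈ -0.095

-0.095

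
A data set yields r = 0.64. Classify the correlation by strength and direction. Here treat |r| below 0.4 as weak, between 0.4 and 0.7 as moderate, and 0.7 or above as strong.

moderate positive

r = 0.64 > 0 so the relationship is positive.
|r| = 0.64, which falls in the moderate range.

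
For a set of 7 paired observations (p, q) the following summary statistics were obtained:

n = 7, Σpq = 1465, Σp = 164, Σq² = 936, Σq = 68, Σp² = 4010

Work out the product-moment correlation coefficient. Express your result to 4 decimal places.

-0.5962

r = (nΣpq − ΣpΣq) / √[(nΣp² − (Σp)²)(nΣq² − (Σq)²)]
Numerator: 7×1465 − 164×68 = -897
Denominator: √[(28070 − 26896)(6552 − 4624)] = √[1174 × 1928] = 1504.4840
r = -897 / 1504.4840 ≈ -0.5962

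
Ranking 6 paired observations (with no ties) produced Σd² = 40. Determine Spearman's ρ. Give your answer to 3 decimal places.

-0.143

ρ = 1 − 6Σd² / [n(n²−1)] = 1 − 6×40 / (6×35)
  = 1 − 240/210 = 1 − 1.1429 ≈ -0.143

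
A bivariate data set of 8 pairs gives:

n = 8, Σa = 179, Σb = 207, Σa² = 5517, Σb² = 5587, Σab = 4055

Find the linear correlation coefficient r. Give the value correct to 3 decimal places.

-0.976

r = (nΣab − ΣaΣb) / √[(nΣa² − (Σa)²)(nΣb² − (Σb)²)]
Numerator: 8×4055 − 179×207 = -4613
Denominator: √[(44136 − 32041)(44696 − 42849)] = √[12095 × 1847] = 4726.4643
r = -4613 / 4726.4643 ≈ -0.976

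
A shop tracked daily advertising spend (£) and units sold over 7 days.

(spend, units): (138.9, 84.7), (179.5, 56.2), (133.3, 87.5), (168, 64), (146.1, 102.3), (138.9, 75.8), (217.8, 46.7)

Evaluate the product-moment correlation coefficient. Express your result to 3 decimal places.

-0.850

n = 7, Σx = 1122.5, Σy = 517.2, Σx² = 185581.61, Σy² = 40476.6, Σxy = 79914.39
nΣxy − ΣxΣy = 559400.73 − 580557 = -21156.27
nΣx² − (Σx)² = 1299071.27 − 1260006.25 = 39065.02; nΣy² − (Σy)² = 283336.2 − 267495.84 = 15840.36
r = -21156.27 / √(39065.02 × 15840.36) = -21156.27 / 24875.7709 ≈ -0.850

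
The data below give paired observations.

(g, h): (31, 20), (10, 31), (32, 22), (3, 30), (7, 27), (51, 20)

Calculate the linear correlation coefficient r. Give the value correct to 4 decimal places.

-0.8948

n = 6, Σg = 134, Σh = 150, Σg² = 4744, Σh² = 3874, Σgh = 2933
nΣgh − ΣgΣh = 17598 − 20100 = -2502
nΣg² − (Σg)² = 28464 − 17956 = 10508; nΣh² − (Σh)² = 23244 − 22500 = 744
r = -2502 / √(10508 × 744) = -2502 / 2796.0601 ≈ -0.8948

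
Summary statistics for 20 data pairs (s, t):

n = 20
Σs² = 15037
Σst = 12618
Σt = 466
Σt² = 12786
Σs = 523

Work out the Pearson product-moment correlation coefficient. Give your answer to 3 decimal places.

r = (nΣst − ΣsΣt) / √[(nΣs² − (Σs)²)(nΣt² − (Σt)²)]
Numerator: 20×12618 − 523×466 = 8642
Denominator: √[(300740 − 273529)(255720 − 217156)] = √[27211 × 38564] = 32393.9038
r = 8642 / 32393.9038 ≈ 0.267

0.267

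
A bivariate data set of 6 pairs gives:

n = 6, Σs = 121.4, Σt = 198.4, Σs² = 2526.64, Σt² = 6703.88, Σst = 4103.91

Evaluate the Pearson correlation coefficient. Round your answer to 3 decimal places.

r = (nΣst − ΣsΣt) / √[(nΣs² − (Σs)²)(nΣt² − (Σt)²)]
Numerator: 6×4103.91 − 121.4×198.4 = 537.7
Denominator: √[(15159.84 − 14737.96)(40223.28 − 39362.56)] = √[421.88 × 860.72] = 602.5949
r = 537.7 / 602.5949 ≈ 0.892

0.892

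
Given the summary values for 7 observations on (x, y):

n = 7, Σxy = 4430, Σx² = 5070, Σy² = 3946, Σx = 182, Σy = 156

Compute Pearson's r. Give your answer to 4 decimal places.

0.9389

r = (nΣxy − ΣxΣy) / √[(nΣx² − (Σx)²)(nΣy² − (Σy)²)]
Numerator: 7×4430 − 182×156 = 2618
Denominator: √[(35490 − 33124)(27622 − 24336)] = √[2366 × 3286] = 2788.3106
r = 2618 / 2788.3106 ≈ 0.9389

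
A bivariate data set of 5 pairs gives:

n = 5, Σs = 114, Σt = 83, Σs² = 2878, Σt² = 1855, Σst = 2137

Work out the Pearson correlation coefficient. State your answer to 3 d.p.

0.671

r = (nΣst − ΣsΣt) / √[(nΣs² − (Σs)²)(nΣt² − (Σt)²)]
Numerator: 5×2137 − 114×83 = 1223
Denominator: √[(14390 − 12996)(9275 − 6889)] = √[1394 × 2386] = 1823.7555
r = 1223 / 1823.7555 ≈ 0.671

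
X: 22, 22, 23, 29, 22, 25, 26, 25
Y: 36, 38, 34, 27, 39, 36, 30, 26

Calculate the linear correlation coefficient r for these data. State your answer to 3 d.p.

-0.800

n = 8, ΣX = 194, ΣY = 266, ΣX² = 4748, ΣY² = 9018, ΣXY = 6381
nΣXY − ΣXΣY = 51048 − 51604 = -556
nΣX² − (ΣX)² = 37984 − 37636 = 348; nΣY² − (ΣY)² = 72144 − 70756 = 1388
r = -556 / √(348 × 1388) = -556 / 694.9993 ≈ -0.800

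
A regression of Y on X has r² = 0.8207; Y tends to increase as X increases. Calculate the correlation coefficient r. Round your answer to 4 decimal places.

|r| = √0.8207 = 0.9059
The association is positive, so r = 0.9059.

0.9059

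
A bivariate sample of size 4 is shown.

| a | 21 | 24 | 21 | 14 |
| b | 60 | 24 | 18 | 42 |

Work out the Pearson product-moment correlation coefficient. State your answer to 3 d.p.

n = 4, Σa = 80, Σb = 144, Σa² = 1654, Σb² = 6264, Σab = 2802
nΣab − ΣaΣb = 11208 − 11520 = -312
nΣa² − (Σa)² = 6616 − 6400 = 216; nΣb² − (Σb)² = 25056 − 20736 = 4320
r = -312 / √(216 × 4320) = -312 / 965.9814 ≈ -0.323

-0.323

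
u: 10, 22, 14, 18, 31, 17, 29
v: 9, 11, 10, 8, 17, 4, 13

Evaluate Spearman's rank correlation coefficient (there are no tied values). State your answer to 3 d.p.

Rank u: 1, 5, 2, 4, 7, 3, 6
Rank v: 3, 5, 4, 2, 7, 1, 6
d = rank(u) − rank(v): -2, 0, -2, 2, 0, 2, 0; Σd² = 16
ρ = 1 − 6Σd² / [n(n²−1)] = 1 − 6×16 / (7×48) = 1 − 96/336 ≈ 0.714

0.714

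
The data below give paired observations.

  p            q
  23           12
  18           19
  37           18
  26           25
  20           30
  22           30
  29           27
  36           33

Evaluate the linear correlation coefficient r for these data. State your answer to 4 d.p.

0.1338

n = 8, Σp = 211, Σq = 194, Σp² = 5919, Σq² = 5072, Σpq = 5165
nΣpq − ΣpΣq = 41320 − 40934 = 386
nΣp² − (Σp)² = 47352 − 44521 = 2831; nΣq² − (Σq)² = 40576 − 37636 = 2940
r = 386 / √(2831 × 2940) = 386 / 2884.9853 ≈ 0.1338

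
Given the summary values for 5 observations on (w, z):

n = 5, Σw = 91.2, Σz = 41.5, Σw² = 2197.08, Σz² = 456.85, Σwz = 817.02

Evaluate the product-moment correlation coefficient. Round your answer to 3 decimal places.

r = (nΣwz − ΣwΣz) / √[(nΣw² − (Σw)²)(nΣz² − (Σz)²)]
Numerator: 5×817.02 − 91.2×41.5 = 300.3
Denominator: √[(10985.4 − 8317.44)(2284.25 − 1722.25)] = √[2667.96 × 562] = 1224.4973
r = 300.3 / 1224.4973 ≈ 0.245

0.245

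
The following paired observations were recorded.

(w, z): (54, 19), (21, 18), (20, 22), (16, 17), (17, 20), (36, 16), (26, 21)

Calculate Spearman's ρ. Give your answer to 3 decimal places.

-0.107

Rank w: 7, 4, 3, 1, 2, 6, 5
Rank z: 4, 3, 7, 2, 5, 1, 6
d = rank(w) − rank(z): 3, 1, -4, -1, -3, 5, -1; Σd² = 62
ρ = 1 − 6Σd² / [n(n²−1)] = 1 − 6×62 / (7×48) = 1 − 372/336 ≈ -0.107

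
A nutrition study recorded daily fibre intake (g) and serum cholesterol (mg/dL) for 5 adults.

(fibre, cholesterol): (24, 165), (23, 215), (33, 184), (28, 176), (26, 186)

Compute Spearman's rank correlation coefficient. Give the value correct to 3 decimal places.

-0.300

Rank fibre: 2, 1, 5, 4, 3
Rank cholesterol: 1, 5, 3, 2, 4
d = rank(fibre) − rank(cholesterol): 1, -4, 2, 2, -1; Σd² = 26
ρ = 1 − 6Σd² / [n(n²−1)] = 1 − 6×26 / (5×24) = 1 − 156/120 ≈ -0.300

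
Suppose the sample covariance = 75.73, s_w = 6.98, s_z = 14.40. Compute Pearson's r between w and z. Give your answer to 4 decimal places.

0.7534

r = Cov(w,z) / (s_w · s_z) = 75.73 / (6.98 × 14.40)
  = 75.73 / 100.5120 ≈ 0.7534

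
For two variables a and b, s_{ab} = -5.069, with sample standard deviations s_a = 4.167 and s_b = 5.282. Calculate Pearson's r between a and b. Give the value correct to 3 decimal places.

r = Cov(a,b) / (s_a · s_b) = -5.069 / (4.167 × 5.282)
  = -5.069 / 22.0101 ≈ -0.230

-0.230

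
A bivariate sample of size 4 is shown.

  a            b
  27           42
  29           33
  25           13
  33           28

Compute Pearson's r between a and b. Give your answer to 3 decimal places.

n = 4, Σa = 114, Σb = 116, Σa² = 3284, Σb² = 3806, Σab = 3340
nΣab − ΣaΣb = 13360 − 13224 = 136
nΣa² − (Σa)² = 13136 − 12996 = 140; nΣb² − (Σb)² = 15224 − 13456 = 1768
r = 136 / √(140 × 1768) = 136 / 497.5138 ≈ 0.273

0.273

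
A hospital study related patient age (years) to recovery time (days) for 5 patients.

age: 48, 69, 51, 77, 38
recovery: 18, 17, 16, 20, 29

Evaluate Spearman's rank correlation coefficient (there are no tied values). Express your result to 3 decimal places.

Rank age: 2, 4, 3, 5, 1
Rank recovery: 3, 2, 1, 4, 5
d = rank(age) − rank(recovery): -1, 2, 2, 1, -4; Σd² = 26
ρ = 1 − 6Σd² / [n(n²−1)] = 1 − 6×26 / (5×24) = 1 − 156/120 ≈ -0.300

-0.300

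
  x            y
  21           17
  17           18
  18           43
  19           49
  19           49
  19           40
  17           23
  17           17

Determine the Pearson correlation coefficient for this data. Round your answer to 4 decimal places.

n = 8, Σx = 147, Σy = 256, Σx² = 2715, Σy² = 9682, Σxy = 4739
nΣxy − ΣxΣy = 37912 − 37632 = 280
nΣx² − (Σx)² = 21720 − 21609 = 111; nΣy² − (Σy)² = 77456 − 65536 = 11920
r = 280 / √(111 × 11920) = 280 / 1150.2695 ≈ 0.2434

0.2434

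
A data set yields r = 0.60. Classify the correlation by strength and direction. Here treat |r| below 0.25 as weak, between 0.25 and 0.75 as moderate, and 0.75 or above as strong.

moderate positive

r = 0.60 > 0 so the relationship is positive.
|r| = 0.60, which falls in the moderate range.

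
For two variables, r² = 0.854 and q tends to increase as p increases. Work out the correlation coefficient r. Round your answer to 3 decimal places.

|r| = √0.854 = 0.924
The association is positive, so r = 0.924.

0.924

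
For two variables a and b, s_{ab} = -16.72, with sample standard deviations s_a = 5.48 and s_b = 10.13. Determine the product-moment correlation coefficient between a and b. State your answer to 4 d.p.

r = Cov(a,b) / (s_a · s_b) = -16.72 / (5.48 × 10.13)
  = -16.72 / 55.5124 ≈ -0.3012

-0.3012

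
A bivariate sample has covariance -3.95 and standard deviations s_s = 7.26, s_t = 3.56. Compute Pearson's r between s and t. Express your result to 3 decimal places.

-0.153

r = Cov(s,t) / (s_s · s_t) = -3.95 / (7.26 × 3.56)
  = -3.95 / 25.8456 ≈ -0.153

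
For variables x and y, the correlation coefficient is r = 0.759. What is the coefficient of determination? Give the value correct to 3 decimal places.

0.576

r² = (0.759)² = 0.576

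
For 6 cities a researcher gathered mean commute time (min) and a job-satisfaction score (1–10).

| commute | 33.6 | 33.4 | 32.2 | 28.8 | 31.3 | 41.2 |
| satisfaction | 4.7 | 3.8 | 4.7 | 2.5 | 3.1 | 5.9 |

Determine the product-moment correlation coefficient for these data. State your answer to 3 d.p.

0.886

n = 6, Σx = 200.5, Σy = 24.7, Σx² = 6787.93, Σy² = 109.29, Σxy = 848.29
nΣxy − ΣxΣy = 5089.74 − 4952.35 = 137.39
nΣx² − (Σx)² = 40727.58 − 40200.25 = 527.33; nΣy² − (Σy)² = 655.74 − 610.09 = 45.65
r = 137.39 / √(527.33 × 45.65) = 137.39 / 155.1535 ≈ 0.886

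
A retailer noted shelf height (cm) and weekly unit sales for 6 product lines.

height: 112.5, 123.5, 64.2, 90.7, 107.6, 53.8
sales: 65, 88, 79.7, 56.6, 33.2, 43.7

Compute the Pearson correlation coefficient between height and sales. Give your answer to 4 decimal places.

n = 6, Σx = 552.3, Σy = 366.2, Σx² = 54728.83, Σy² = 24536.58, Σxy = 34354.24
nΣxy − ΣxΣy = 206125.44 − 202252.26 = 3873.18
nΣx² − (Σx)² = 328372.98 − 305035.29 = 23337.69; nΣy² − (Σy)² = 147219.48 − 134102.44 = 13117.04
r = 3873.18 / √(23337.69 × 13117.04) = 3873.18 / 17496.3257 ≈ 0.2214

0.2214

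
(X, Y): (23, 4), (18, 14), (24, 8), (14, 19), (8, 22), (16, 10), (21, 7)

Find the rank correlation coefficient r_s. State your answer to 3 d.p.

-0.857

Rank X: 6, 4, 7, 2, 1, 3, 5
Rank Y: 1, 5, 3, 6, 7, 4, 2
d = rank(X) − rank(Y): 5, -1, 4, -4, -6, -1, 3; Σd² = 104
ρ = 1 − 6Σd² / [n(n²−1)] = 1 − 6×104 / (7×48) = 1 − 624/336 ≈ -0.857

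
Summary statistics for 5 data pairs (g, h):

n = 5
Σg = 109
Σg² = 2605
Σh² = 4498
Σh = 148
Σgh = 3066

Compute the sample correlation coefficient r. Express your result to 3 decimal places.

r = (nΣgh − ΣgΣh) / √[(nΣg² − (Σg)²)(nΣh² − (Σh)²)]
Numerator: 5×3066 − 109×148 = -802
Denominator: √[(13025 − 11881)(22490 − 21904)] = √[1144 × 586] = 818.7698
r = -802 / 818.7698 ≈ -0.980

-0.980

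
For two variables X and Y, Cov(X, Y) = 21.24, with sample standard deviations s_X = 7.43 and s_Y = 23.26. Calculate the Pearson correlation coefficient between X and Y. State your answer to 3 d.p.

r = Cov(X,Y) / (s_X · s_Y) = 21.24 / (7.43 × 23.26)
  = 21.24 / 172.8218 ≈ 0.123

0.123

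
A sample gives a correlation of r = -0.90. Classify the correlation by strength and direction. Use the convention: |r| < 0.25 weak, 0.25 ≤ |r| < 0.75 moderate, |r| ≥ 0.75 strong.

strong negative

r = -0.90 < 0 so the relationship is negative.
|r| = 0.90, which falls in the strong range.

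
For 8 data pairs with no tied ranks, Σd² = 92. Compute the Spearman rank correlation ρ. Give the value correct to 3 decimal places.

ρ = 1 − 6Σd² / [n(n²−1)] = 1 − 6×92 / (8×63)
  = 1 − 552/504 = 1 − 1.0952 ≈ -0.095

-0.095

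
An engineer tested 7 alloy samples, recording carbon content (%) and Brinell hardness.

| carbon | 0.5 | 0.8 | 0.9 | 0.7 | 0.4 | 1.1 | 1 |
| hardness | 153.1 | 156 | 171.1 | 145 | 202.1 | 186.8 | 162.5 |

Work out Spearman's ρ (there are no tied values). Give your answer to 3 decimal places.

0.179

Rank carbon: 2, 4, 5, 3, 1, 7, 6
Rank hardness: 2, 3, 5, 1, 7, 6, 4
d = rank(carbon) − rank(hardness): 0, 1, 0, 2, -6, 1, 2; Σd² = 46
ρ = 1 − 6Σd² / [n(n²−1)] = 1 − 6×46 / (7×48) = 1 − 276/336 ≈ 0.179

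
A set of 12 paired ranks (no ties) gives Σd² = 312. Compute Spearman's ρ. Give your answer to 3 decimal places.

-0.091

ρ = 1 − 6Σd² / [n(n²−1)] = 1 − 6×312 / (12×143)
  = 1 − 1872/1716 = 1 − 1.0909 ≈ -0.091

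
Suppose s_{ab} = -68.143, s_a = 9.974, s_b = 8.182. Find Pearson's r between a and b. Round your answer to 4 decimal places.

-0.8350

r = Cov(a,b) / (s_a · s_b) = -68.143 / (9.974 × 8.182)
  = -68.143 / 81.6073 ≈ -0.8350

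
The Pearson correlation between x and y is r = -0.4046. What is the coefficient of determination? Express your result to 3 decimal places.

r² = (-0.4046)² = 0.164

0.164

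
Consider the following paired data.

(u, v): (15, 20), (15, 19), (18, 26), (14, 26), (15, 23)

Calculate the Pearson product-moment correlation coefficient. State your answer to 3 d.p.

0.323

n = 5, Σu = 77, Σv = 114, Σu² = 1195, Σv² = 2642, Σuv = 1762
nΣuv − ΣuΣv = 8810 − 8778 = 32
nΣu² − (Σu)² = 5975 − 5929 = 46; nΣv² − (Σv)² = 13210 − 12996 = 214
r = 32 / √(46 × 214) = 32 / 99.2169 ≈ 0.323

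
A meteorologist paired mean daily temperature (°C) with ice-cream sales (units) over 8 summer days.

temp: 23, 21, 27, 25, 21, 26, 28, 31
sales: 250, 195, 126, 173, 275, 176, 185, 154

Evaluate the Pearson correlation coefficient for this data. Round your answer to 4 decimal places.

-0.7162

n = 8, Σx = 202, Σy = 1534, Σx² = 5186, Σy² = 310872, Σxy = 37877
nΣxy − ΣxΣy = 303016 − 309868 = -6852
nΣx² − (Σx)² = 41488 − 40804 = 684; nΣy² − (Σy)² = 2486976 − 2353156 = 133820
r = -6852 / √(684 × 133820) = -6852 / 9567.2817 ≈ -0.7162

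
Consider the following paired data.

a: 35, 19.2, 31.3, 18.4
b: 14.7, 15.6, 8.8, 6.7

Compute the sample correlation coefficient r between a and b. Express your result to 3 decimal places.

0.209

n = 4, Σa = 103.9, Σb = 45.8, Σa² = 2911.89, Σb² = 581.78, Σab = 1212.74
nΣab − ΣaΣb = 4850.96 − 4758.62 = 92.34
nΣa² − (Σa)² = 11647.56 − 10795.21 = 852.35; nΣb² − (Σb)² = 2327.12 − 2097.64 = 229.48
r = 92.34 / √(852.35 × 229.48) = 92.34 / 442.2638 ≈ 0.209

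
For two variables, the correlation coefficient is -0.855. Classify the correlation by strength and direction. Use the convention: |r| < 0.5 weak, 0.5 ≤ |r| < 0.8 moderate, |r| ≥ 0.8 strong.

r = -0.855 < 0 so the relationship is negative.
|r| = 0.855, which falls in the strong range.

strong negative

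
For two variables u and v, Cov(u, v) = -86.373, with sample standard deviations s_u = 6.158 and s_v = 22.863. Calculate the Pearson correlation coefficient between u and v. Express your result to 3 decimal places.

-0.613

r = Cov(u,v) / (s_u · s_v) = -86.373 / (6.158 × 22.863)
  = -86.373 / 140.7904 ≈ -0.613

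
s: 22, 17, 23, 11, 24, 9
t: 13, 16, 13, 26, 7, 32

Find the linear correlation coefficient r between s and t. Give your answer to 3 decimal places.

-0.970

n = 6, Σs = 106, Σt = 107, Σs² = 2080, Σt² = 2343, Σst = 1599
nΣst − ΣsΣt = 9594 − 11342 = -1748
nΣs² − (Σs)² = 12480 − 11236 = 1244; nΣt² − (Σt)² = 14058 − 11449 = 2609
r = -1748 / √(1244 × 2609) = -1748 / 1801.5538 ≈ -0.970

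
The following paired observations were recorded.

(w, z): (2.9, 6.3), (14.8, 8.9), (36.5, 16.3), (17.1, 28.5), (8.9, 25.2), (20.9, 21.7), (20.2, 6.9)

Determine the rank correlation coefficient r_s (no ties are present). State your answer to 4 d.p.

Rank w: 1, 3, 7, 4, 2, 6, 5
Rank z: 1, 3, 4, 7, 6, 5, 2
d = rank(w) − rank(z): 0, 0, 3, -3, -4, 1, 3; Σd² = 44
ρ = 1 − 6Σd² / [n(n²−1)] = 1 − 6×44 / (7×48) = 1 − 264/336 ≈ 0.2143

0.2143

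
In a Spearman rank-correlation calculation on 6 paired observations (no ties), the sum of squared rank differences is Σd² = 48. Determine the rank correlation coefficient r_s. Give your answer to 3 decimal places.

-0.371

ρ = 1 − 6Σd² / [n(n²−1)] = 1 − 6×48 / (6×35)
  = 1 − 288/210 = 1 − 1.3714 ≈ -0.371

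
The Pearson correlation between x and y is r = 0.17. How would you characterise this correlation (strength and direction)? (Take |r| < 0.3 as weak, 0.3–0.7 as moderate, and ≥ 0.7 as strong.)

weak positive

r = 0.17 > 0 so the relationship is positive.
|r| = 0.17, which falls in the weak range.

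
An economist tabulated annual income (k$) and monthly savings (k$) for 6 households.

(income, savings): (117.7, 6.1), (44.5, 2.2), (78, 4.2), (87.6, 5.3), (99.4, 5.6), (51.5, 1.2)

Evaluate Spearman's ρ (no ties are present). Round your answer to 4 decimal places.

Rank income: 6, 1, 3, 4, 5, 2
Rank savings: 6, 2, 3, 4, 5, 1
d = rank(income) − rank(savings): 0, -1, 0, 0, 0, 1; Σd² = 2
ρ = 1 − 6Σd² / [n(n²−1)] = 1 − 6×2 / (6×35) = 1 − 12/210 ≈ 0.9429

0.9429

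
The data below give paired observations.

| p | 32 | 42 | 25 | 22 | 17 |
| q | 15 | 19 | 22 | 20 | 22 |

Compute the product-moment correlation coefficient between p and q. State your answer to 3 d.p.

n = 5, Σp = 138, Σq = 98, Σp² = 4186, Σq² = 1954, Σpq = 2642
nΣpq − ΣpΣq = 13210 − 13524 = -314
nΣp² − (Σp)² = 20930 − 19044 = 1886; nΣq² − (Σq)² = 9770 − 9604 = 166
r = -314 / √(1886 × 166) = -314 / 559.5319 ≈ -0.561

-0.561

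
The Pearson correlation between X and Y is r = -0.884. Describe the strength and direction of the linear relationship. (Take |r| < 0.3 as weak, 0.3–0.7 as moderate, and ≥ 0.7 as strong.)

r = -0.884 < 0 so the relationship is negative.
|r| = 0.884, which falls in the strong range.

strong negative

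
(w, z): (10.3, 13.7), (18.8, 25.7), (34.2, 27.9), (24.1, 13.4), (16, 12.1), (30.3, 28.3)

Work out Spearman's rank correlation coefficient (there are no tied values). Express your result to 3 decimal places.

Rank w: 1, 3, 6, 4, 2, 5
Rank z: 3, 4, 5, 2, 1, 6
d = rank(w) − rank(z): -2, -1, 1, 2, 1, -1; Σd² = 12
ρ = 1 − 6Σd² / [n(n²−1)] = 1 − 6×12 / (6×35) = 1 − 72/210 ≈ 0.657

0.657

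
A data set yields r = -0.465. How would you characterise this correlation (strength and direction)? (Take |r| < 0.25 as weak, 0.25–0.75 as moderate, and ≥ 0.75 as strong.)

moderate negative

r = -0.465 < 0 so the relationship is negative.
|r| = 0.465, which falls in the moderate range.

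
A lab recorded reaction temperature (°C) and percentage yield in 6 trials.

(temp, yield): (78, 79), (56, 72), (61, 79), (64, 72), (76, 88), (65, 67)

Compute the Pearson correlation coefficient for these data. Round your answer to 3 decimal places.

n = 6, Σx = 400, Σy = 457, Σx² = 27038, Σy² = 35083, Σxy = 30664
nΣxy − ΣxΣy = 183984 − 182800 = 1184
nΣx² − (Σx)² = 162228 − 160000 = 2228; nΣy² − (Σy)² = 210498 − 208849 = 1649
r = 1184 / √(2228 × 1649) = 1184 / 1916.7608 ≈ 0.618

0.618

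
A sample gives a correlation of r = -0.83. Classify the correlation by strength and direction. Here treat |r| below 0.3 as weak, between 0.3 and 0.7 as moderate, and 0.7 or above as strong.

strong negative

r = -0.83 < 0 so the relationship is negative.
|r| = 0.83, which falls in the strong range.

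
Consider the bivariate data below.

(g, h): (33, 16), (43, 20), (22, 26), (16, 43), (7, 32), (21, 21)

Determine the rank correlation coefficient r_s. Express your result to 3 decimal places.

Rank g: 5, 6, 4, 2, 1, 3
Rank h: 1, 2, 4, 6, 5, 3
d = rank(g) − rank(h): 4, 4, 0, -4, -4, 0; Σd² = 64
ρ = 1 − 6Σd² / [n(n²−1)] = 1 − 6×64 / (6×35) = 1 − 384/210 ≈ -0.829

-0.829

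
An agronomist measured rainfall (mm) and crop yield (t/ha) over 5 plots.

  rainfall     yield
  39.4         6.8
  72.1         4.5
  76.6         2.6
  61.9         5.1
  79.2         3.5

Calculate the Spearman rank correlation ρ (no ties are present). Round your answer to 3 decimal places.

-0.900

Rank rainfall: 1, 3, 4, 2, 5
Rank yield: 5, 3, 1, 4, 2
d = rank(rainfall) − rank(yield): -4, 0, 3, -2, 3; Σd² = 38
ρ = 1 − 6Σd² / [n(n²−1)] = 1 − 6×38 / (5×24) = 1 − 228/120 ≈ -0.900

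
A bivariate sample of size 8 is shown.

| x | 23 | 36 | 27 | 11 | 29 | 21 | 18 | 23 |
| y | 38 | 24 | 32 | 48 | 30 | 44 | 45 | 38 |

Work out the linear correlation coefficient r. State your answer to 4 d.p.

n = 8, Σx = 188, Σy = 299, Σx² = 4810, Σy² = 11653, Σxy = 6608
nΣxy − ΣxΣy = 52864 − 56212 = -3348
nΣx² − (Σx)² = 38480 − 35344 = 3136; nΣy² − (Σy)² = 93224 − 89401 = 3823
r = -3348 / √(3136 × 3823) = -3348 / 3462.5031 ≈ -0.9669

-0.9669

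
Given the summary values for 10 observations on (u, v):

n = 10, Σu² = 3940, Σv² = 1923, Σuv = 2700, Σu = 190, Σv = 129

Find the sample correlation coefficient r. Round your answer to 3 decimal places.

0.852

r = (nΣuv − ΣuΣv) / √[(nΣu² − (Σu)²)(nΣv² − (Σv)²)]
Numerator: 10×2700 − 190×129 = 2490
Denominator: √[(39400 − 36100)(19230 − 16641)] = √[3300 × 2589] = 2922.9608
r = 2490 / 2922.9608 ≈ 0.852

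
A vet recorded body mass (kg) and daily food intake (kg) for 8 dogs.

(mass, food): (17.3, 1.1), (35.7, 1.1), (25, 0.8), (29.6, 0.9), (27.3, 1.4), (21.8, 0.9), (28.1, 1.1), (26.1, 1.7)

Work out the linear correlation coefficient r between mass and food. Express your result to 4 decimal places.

0.0708

n = 8, Σx = 210.9, Σy = 9, Σx² = 5766.29, Σy² = 10.74, Σxy = 238.06
nΣxy − ΣxΣy = 1904.48 − 1898.1 = 6.38
nΣx² − (Σx)² = 46130.32 − 44478.81 = 1651.51; nΣy² − (Σy)² = 85.92 − 81 = 4.92
r = 6.38 / √(1651.51 × 4.92) = 6.38 / 90.1412 ≈ 0.0708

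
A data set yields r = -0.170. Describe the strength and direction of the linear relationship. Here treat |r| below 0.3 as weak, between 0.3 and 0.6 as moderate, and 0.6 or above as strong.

weak negative

r = -0.170 < 0 so the relationship is negative.
|r| = 0.170, which falls in the weak range.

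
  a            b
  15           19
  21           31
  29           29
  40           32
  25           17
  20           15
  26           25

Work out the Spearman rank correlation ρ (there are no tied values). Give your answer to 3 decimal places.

0.643

Rank a: 1, 3, 6, 7, 4, 2, 5
Rank b: 3, 6, 5, 7, 2, 1, 4
d = rank(a) − rank(b): -2, -3, 1, 0, 2, 1, 1; Σd² = 20
ρ = 1 − 6Σd² / [n(n²−1)] = 1 − 6×20 / (7×48) = 1 − 120/336 ≈ 0.643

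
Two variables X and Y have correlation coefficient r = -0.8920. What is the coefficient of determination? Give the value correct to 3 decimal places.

r² = (-0.8920)² = 0.796

0.796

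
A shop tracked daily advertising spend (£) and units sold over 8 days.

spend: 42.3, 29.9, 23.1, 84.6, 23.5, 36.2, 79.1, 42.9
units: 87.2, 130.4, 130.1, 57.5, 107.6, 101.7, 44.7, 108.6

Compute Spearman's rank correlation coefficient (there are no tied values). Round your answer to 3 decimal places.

Rank spend: 5, 3, 1, 8, 2, 4, 7, 6
Rank units: 3, 8, 7, 2, 5, 4, 1, 6
d = rank(spend) − rank(units): 2, -5, -6, 6, -3, 0, 6, 0; Σd² = 146
ρ = 1 − 6Σd² / [n(n²−1)] = 1 − 6×146 / (8×63) = 1 − 876/504 ≈ -0.738

-0.738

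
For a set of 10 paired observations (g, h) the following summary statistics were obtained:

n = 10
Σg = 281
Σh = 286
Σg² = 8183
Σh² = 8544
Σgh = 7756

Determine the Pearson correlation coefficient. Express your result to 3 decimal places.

-0.868

r = (nΣgh − ΣgΣh) / √[(nΣg² − (Σg)²)(nΣh² − (Σh)²)]
Numerator: 10×7756 − 281×286 = -2806
Denominator: √[(81830 − 78961)(85440 − 81796)] = √[2869 × 3644] = 3233.3630
r = -2806 / 3233.3630 ≈ -0.868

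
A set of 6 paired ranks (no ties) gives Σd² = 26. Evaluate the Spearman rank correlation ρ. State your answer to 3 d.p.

0.257

ρ = 1 − 6Σd² / [n(n²−1)] = 1 − 6×26 / (6×35)
  = 1 − 156/210 = 1 − 0.7429 ≈ 0.257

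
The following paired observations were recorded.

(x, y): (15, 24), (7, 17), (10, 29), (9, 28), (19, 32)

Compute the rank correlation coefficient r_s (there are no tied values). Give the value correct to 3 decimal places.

Rank x: 4, 1, 3, 2, 5
Rank y: 2, 1, 4, 3, 5
d = rank(x) − rank(y): 2, 0, -1, -1, 0; Σd² = 6
ρ = 1 − 6Σd² / [n(n²−1)] = 1 − 6×6 / (5×24) = 1 − 36/120 ≈ 0.700

0.700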